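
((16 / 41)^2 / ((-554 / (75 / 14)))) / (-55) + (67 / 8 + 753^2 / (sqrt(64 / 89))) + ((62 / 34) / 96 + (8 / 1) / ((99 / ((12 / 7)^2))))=668652.66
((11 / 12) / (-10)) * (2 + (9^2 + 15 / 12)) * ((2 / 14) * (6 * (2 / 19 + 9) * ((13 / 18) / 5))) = -8.71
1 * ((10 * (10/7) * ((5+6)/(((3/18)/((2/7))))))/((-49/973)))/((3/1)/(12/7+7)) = -37307600/2401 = -15538.36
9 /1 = 9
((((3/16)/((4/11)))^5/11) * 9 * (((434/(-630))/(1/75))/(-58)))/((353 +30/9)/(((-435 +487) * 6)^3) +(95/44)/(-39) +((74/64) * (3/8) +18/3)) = 3238453966426965/777565110871785472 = 0.00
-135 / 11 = -12.27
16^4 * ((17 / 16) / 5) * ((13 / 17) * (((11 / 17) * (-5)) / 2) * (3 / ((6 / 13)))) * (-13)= 24747008 / 17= 1455706.35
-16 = -16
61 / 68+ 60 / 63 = 2641 / 1428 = 1.85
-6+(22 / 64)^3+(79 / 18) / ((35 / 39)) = -3677717 / 3440640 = -1.07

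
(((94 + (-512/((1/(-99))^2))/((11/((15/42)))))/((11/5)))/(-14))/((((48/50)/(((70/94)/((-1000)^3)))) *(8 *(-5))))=569911/5558784000000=0.00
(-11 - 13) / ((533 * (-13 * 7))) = 24 / 48503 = 0.00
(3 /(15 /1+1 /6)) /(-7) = -18 /637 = -0.03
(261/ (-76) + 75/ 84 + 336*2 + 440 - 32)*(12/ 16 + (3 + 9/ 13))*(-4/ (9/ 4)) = -6305288/ 741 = -8509.16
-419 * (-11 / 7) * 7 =4609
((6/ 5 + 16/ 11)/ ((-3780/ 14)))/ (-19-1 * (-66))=-73/ 348975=-0.00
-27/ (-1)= 27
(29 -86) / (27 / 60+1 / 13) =-14820 / 137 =-108.18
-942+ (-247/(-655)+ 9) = -610868/655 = -932.62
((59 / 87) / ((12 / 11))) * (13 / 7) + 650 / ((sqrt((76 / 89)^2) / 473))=49992452653 / 138852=360041.29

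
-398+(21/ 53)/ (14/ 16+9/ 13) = -3436138/ 8639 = -397.75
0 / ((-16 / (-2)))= 0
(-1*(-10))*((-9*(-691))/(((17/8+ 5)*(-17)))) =-165840/323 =-513.44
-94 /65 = -1.45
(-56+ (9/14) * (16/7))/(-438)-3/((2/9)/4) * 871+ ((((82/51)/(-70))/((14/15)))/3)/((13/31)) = -223086561739/4743102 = -47033.90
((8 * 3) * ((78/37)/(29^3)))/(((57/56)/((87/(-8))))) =-13104/591223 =-0.02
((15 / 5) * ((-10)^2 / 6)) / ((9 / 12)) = 200 / 3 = 66.67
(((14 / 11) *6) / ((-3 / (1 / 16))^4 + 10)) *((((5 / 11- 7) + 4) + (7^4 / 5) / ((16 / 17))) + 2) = 0.00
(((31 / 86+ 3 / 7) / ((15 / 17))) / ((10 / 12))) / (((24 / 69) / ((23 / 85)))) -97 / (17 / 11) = -12675813 / 204680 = -61.93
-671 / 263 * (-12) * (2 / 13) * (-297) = -4782888 / 3419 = -1398.91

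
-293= -293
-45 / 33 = -15 / 11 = -1.36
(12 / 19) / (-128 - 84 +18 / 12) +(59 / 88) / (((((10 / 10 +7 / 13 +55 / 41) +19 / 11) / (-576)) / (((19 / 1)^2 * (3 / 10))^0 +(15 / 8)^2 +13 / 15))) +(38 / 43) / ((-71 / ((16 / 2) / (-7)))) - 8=-28268398935134621 / 61568137900640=-459.14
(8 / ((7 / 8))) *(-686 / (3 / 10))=-62720 / 3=-20906.67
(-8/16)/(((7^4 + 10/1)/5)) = -0.00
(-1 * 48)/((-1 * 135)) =16/45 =0.36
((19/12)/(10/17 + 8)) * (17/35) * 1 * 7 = 5491/8760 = 0.63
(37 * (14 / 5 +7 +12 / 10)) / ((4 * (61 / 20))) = 2035 / 61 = 33.36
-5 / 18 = -0.28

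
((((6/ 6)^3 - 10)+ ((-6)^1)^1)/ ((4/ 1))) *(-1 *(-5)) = -75/ 4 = -18.75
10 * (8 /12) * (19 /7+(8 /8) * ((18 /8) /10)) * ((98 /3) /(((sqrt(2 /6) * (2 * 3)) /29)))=167069 * sqrt(3) /54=5358.74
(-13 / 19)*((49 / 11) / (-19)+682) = -1852357 / 3971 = -466.47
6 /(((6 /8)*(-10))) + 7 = 31 /5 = 6.20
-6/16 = -3/8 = -0.38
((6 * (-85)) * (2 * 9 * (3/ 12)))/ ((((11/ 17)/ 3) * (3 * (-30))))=2601/ 22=118.23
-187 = -187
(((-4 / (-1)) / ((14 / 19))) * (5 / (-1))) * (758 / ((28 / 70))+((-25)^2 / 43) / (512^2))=-289896632025 / 5636096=-51435.72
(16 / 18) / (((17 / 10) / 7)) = 560 / 153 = 3.66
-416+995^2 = 989609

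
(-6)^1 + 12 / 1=6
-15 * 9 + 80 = -55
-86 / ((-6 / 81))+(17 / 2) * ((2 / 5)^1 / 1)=5822 / 5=1164.40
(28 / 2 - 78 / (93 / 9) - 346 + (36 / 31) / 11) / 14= -57875 / 2387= -24.25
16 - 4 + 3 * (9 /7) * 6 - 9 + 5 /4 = 767 /28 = 27.39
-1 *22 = -22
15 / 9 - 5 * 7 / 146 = 625 / 438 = 1.43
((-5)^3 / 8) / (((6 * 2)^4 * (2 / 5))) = -625 / 331776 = -0.00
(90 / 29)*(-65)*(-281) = 1643850 / 29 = 56684.48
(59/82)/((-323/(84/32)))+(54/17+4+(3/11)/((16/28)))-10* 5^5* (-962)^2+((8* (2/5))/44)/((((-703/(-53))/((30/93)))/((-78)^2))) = -28920124981.59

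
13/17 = 0.76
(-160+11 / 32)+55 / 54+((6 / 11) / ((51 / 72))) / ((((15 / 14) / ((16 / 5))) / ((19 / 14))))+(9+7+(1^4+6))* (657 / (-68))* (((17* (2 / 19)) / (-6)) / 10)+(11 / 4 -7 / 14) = -11253766643 / 76744800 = -146.64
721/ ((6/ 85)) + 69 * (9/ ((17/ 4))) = 1056749/ 102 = 10360.28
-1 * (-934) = 934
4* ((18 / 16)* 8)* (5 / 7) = 180 / 7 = 25.71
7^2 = 49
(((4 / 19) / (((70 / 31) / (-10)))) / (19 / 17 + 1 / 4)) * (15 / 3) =-1360 / 399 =-3.41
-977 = -977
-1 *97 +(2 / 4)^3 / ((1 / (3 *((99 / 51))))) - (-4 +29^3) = -3329453 / 136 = -24481.27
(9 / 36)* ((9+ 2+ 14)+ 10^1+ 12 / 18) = 107 / 12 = 8.92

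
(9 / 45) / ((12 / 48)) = 4 / 5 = 0.80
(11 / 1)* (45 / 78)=165 / 26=6.35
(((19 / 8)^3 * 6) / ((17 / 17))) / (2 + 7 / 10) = 29.77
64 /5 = 12.80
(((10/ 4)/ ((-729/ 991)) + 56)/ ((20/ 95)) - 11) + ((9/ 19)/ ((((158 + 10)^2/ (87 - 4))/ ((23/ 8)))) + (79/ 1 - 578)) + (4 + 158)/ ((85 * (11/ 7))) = -84126812197093/ 324906785280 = -258.93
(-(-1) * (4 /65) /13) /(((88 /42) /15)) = 63 /1859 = 0.03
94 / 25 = 3.76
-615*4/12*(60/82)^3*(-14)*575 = 1086750000/1681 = 646490.18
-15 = -15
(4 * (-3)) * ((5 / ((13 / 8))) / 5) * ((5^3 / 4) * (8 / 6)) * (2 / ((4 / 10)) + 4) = -36000 / 13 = -2769.23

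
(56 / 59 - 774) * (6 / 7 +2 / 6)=-1140250 / 1239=-920.30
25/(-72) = -25/72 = -0.35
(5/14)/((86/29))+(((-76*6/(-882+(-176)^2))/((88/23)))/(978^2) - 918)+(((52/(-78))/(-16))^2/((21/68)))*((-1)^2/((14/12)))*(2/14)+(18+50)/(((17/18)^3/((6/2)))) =-455981603212954872113/674808794736723108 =-675.72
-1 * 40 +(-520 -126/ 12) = -1141/ 2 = -570.50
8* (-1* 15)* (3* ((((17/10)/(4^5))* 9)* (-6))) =4131/128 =32.27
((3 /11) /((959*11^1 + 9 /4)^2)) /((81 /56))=896 /529034821425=0.00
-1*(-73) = 73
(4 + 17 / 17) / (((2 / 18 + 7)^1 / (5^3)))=5625 / 64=87.89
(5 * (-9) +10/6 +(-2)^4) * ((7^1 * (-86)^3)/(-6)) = -182548072/9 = -20283119.11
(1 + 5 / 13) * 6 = 108 / 13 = 8.31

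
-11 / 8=-1.38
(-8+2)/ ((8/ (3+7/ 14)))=-21/ 8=-2.62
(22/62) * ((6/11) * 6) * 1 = 36/31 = 1.16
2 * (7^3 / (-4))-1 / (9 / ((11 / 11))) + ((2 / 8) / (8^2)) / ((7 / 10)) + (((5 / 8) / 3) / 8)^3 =-8502232213 / 49545216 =-171.61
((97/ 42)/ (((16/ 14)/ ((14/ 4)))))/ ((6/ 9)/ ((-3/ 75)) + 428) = 679/ 39488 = 0.02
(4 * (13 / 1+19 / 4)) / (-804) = -71 / 804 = -0.09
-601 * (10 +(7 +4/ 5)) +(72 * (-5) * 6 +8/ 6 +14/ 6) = -192812/ 15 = -12854.13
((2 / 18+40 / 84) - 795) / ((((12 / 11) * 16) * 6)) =-4301 / 567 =-7.59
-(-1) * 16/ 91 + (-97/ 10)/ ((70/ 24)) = -7166/ 2275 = -3.15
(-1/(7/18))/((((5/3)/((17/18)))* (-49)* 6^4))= 17/740880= 0.00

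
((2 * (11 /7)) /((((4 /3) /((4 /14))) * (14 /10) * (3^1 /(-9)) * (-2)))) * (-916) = -226710 /343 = -660.96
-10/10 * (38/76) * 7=-3.50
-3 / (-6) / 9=1 / 18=0.06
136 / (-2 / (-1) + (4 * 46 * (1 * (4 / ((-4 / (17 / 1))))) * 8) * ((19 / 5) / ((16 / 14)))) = -340 / 208007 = -0.00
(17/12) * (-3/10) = -17/40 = -0.42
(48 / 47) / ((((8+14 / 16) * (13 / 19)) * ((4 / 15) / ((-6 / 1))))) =-164160 / 43381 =-3.78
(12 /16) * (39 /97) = 117 /388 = 0.30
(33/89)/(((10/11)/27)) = 11.01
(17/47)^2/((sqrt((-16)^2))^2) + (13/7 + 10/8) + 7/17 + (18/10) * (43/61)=98279108967/20524967680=4.79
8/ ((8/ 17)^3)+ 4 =5169/ 64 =80.77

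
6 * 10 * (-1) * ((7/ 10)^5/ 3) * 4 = -16807/ 1250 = -13.45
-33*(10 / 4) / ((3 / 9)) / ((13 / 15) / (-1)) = 7425 / 26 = 285.58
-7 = -7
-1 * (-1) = 1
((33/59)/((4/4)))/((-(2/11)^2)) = -3993/236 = -16.92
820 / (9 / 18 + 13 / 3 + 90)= 4920 / 569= 8.65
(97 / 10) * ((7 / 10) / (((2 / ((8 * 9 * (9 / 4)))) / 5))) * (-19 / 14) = -149283 / 40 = -3732.08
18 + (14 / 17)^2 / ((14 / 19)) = 5468 / 289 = 18.92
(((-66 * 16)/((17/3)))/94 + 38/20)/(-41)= 659/327590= 0.00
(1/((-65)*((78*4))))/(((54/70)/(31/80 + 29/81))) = -33817/709637760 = -0.00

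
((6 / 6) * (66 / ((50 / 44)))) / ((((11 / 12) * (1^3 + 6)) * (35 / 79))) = 125136 / 6125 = 20.43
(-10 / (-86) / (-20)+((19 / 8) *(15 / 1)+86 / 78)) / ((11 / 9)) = 1477977 / 49192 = 30.05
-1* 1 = -1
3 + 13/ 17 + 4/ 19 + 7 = 3545/ 323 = 10.98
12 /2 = 6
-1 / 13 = -0.08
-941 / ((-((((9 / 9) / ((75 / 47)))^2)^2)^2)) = 39563.70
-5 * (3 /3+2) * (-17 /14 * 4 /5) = 102 /7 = 14.57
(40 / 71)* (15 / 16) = 75 / 142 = 0.53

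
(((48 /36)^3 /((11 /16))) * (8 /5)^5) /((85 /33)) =33554432 /2390625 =14.04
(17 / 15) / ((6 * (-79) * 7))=-17 / 49770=-0.00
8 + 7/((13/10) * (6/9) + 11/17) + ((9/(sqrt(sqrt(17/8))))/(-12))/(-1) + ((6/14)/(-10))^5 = 3 * 34^(3/4)/68 + 4095025503101/324375100000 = 13.25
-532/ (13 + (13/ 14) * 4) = -3724/ 117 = -31.83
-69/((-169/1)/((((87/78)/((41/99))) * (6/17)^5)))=770208912/127896458989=0.01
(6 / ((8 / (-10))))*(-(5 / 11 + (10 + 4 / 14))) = 12405 / 154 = 80.55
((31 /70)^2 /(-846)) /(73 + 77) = -961 /621810000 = -0.00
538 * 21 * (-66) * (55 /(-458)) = 20505870 /229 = 89545.28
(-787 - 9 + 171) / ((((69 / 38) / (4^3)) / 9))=-198260.87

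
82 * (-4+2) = -164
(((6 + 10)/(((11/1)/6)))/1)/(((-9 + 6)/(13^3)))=-70304/11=-6391.27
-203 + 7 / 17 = -3444 / 17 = -202.59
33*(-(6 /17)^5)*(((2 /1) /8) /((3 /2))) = -42768 /1419857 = -0.03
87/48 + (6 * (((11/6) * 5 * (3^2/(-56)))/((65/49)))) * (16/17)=-15767/3536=-4.46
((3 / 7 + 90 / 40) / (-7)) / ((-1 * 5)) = 15 / 196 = 0.08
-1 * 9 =-9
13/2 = 6.50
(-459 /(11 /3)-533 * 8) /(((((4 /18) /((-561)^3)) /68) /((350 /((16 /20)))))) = 103746066393902625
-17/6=-2.83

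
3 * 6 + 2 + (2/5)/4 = 20.10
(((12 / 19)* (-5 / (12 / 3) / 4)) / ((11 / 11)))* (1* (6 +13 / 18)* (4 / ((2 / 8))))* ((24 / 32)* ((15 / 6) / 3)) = -3025 / 228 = -13.27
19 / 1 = 19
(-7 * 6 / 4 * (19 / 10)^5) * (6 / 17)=-155994237 / 1700000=-91.76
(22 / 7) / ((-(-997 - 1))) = 11 / 3493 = 0.00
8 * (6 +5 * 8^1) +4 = 372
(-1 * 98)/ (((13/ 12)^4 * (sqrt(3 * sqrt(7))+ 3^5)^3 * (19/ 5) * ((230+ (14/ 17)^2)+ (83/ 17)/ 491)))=-0.00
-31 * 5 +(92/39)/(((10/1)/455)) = -143/3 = -47.67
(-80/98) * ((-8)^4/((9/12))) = -655360/147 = -4458.23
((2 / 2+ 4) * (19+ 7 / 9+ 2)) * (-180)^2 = 3528000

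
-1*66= -66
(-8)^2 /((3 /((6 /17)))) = 128 /17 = 7.53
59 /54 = 1.09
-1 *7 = -7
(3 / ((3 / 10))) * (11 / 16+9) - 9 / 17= 13103 / 136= 96.35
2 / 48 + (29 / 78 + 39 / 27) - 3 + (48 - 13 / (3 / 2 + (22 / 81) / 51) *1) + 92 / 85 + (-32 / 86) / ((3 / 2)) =39.06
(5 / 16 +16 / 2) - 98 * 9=-873.69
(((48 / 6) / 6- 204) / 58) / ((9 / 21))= -2128 / 261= -8.15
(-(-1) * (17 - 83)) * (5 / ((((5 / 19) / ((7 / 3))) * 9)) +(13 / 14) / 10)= -208681 / 630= -331.24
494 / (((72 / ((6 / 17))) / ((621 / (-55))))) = -51129 / 1870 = -27.34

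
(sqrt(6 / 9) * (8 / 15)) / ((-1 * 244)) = -2 * sqrt(6) / 2745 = -0.00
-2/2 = -1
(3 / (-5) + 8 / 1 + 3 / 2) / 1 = 89 / 10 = 8.90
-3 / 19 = -0.16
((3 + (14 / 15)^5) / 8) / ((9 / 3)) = 2815949 / 18225000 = 0.15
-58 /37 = -1.57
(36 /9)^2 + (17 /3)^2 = 48.11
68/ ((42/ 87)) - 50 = 636/ 7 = 90.86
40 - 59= -19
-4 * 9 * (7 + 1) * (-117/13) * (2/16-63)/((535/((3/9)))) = -54324/535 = -101.54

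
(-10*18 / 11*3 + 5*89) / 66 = 4355 / 726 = 6.00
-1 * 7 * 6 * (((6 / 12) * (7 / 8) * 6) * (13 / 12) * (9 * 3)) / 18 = -5733 / 32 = -179.16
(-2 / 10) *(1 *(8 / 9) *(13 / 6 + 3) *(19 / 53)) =-2356 / 7155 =-0.33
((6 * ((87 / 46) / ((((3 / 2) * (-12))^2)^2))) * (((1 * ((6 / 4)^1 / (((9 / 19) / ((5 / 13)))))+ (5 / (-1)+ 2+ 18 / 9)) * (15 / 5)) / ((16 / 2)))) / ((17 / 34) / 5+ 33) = 0.00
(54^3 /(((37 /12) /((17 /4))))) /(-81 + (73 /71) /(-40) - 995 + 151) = -93856320 /400007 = -234.64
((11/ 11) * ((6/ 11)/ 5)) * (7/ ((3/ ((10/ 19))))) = 28/ 209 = 0.13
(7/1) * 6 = 42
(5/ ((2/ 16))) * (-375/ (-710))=21.13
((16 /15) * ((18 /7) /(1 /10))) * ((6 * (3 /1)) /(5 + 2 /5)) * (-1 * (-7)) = 640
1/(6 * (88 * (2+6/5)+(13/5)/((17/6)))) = 85/144084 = 0.00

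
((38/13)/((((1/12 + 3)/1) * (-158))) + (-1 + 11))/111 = 379762/4217889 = 0.09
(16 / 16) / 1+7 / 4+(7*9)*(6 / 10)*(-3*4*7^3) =-3111641 / 20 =-155582.05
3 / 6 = 1 / 2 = 0.50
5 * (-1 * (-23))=115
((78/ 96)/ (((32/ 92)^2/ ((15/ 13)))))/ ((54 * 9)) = 2645/ 165888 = 0.02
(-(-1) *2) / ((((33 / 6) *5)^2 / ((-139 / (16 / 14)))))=-973 / 3025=-0.32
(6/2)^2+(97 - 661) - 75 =-630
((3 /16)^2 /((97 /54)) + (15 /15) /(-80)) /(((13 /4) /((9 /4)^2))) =35559 /3228160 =0.01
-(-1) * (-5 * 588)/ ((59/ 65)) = -3238.98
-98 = -98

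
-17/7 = -2.43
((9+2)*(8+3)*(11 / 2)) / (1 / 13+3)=17303 / 80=216.29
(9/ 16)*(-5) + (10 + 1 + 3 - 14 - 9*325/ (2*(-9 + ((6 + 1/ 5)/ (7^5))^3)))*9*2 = 62429692049264856555/ 21364026794624336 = 2922.19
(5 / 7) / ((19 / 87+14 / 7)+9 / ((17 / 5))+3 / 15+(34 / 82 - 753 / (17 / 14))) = -1515975 / 1304485252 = -0.00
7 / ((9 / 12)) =28 / 3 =9.33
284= 284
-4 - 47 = -51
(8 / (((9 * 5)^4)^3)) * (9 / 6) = 4 / 22984174518310546875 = 0.00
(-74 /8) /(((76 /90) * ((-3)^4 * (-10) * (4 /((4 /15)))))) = 37 /41040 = 0.00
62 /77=0.81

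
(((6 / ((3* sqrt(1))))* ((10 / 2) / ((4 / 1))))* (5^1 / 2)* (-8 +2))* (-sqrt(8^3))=600* sqrt(2)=848.53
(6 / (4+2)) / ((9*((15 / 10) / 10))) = 20 / 27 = 0.74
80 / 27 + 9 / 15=481 / 135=3.56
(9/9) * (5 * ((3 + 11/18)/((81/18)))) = 325/81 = 4.01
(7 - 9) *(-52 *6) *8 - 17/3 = 14959/3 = 4986.33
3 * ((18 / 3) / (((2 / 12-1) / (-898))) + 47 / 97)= 9408153 / 485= 19398.25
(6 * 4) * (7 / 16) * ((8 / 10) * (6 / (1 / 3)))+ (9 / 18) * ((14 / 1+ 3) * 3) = 1767 / 10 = 176.70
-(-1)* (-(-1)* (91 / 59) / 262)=91 / 15458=0.01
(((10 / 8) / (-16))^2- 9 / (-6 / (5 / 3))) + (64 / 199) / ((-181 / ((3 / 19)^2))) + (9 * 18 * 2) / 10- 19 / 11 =97190090911413 / 2929284075520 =33.18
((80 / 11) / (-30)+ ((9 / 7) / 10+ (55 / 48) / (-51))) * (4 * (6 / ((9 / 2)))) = -128479 / 176715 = -0.73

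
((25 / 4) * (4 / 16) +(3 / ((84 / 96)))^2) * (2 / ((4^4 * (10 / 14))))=0.15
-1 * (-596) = 596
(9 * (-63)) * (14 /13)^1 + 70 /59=-467432 /767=-609.43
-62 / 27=-2.30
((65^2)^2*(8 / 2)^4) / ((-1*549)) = -4569760000 / 549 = -8323788.71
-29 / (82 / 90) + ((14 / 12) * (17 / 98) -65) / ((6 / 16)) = -528541 / 2583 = -204.62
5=5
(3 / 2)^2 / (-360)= -1 / 160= -0.01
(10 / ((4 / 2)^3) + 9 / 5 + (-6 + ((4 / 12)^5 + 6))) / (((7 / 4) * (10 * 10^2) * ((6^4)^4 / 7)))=14843 / 3427648537559040000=0.00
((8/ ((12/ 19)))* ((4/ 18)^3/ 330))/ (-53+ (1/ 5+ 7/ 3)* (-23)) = -152/ 40151133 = -0.00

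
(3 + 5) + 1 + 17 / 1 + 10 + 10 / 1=46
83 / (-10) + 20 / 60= -239 / 30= -7.97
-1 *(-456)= 456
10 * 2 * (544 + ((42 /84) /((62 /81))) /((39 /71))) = 4394225 /403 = 10903.78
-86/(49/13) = -1118/49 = -22.82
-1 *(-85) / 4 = 85 / 4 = 21.25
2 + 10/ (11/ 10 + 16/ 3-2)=566/ 133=4.26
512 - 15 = 497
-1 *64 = -64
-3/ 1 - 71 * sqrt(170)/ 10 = -95.57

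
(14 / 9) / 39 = 14 / 351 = 0.04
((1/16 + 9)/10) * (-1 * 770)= -11165/16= -697.81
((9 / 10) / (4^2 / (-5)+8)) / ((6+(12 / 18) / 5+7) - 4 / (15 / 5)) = 15 / 944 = 0.02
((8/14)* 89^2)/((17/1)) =31684/119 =266.25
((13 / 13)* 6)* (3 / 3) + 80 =86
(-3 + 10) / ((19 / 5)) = 35 / 19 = 1.84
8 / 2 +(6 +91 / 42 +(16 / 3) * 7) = 99 / 2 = 49.50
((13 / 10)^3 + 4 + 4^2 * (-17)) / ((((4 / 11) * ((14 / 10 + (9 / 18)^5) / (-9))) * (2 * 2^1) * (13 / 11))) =289459467 / 297700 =972.32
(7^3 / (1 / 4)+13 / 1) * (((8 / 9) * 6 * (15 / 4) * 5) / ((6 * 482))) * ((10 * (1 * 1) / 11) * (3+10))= 4501250 / 7953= 565.98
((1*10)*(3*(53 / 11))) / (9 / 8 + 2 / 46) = 58512 / 473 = 123.70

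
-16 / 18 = -8 / 9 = -0.89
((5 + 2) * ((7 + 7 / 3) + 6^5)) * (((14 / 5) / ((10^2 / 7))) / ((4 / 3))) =2002777 / 250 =8011.11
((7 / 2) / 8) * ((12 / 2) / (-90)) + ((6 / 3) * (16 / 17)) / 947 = -105013 / 3863760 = -0.03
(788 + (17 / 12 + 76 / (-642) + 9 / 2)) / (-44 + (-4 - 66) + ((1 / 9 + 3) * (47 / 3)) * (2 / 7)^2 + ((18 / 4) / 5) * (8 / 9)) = -321059655 / 44175592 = -7.27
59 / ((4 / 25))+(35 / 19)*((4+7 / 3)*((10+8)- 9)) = 1895 / 4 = 473.75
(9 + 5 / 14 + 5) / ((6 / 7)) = 16.75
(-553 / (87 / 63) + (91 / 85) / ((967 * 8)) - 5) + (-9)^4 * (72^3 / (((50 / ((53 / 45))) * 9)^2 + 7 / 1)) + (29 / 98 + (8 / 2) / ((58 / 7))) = 6272538000286966292273 / 383177804112339880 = 16369.78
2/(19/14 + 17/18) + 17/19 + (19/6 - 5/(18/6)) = 3.26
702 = 702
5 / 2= 2.50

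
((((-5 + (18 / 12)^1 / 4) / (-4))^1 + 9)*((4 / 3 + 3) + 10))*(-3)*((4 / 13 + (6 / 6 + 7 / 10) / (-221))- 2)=47515 / 64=742.42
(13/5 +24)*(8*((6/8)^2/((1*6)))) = 399/20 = 19.95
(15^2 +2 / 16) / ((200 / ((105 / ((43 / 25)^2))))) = 4727625 / 118336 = 39.95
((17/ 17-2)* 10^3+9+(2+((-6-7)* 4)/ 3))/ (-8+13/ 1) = -3019/ 15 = -201.27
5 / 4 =1.25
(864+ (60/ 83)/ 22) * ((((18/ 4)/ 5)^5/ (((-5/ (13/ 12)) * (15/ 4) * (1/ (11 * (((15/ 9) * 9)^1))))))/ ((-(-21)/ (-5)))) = 33642203283/ 29050000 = 1158.08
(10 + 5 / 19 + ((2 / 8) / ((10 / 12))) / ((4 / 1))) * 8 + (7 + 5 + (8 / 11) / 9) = 94.79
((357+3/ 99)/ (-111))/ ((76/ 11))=-5891/ 12654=-0.47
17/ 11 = 1.55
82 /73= 1.12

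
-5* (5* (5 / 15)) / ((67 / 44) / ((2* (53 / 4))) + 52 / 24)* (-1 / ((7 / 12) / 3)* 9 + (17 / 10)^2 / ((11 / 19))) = 16852039 / 108920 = 154.72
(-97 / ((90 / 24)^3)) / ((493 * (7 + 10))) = -6208 / 28285875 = -0.00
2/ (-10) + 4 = 19/ 5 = 3.80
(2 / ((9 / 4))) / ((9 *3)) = 8 / 243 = 0.03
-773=-773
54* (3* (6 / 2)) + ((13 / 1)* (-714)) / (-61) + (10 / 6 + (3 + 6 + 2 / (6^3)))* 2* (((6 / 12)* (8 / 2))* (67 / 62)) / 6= 645.86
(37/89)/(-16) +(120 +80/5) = 193627/1424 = 135.97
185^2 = 34225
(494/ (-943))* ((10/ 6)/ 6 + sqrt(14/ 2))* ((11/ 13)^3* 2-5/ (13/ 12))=710410/ 1434303 + 284164* sqrt(7)/ 159367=5.21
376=376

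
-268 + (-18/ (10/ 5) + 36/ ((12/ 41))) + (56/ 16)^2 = -567/ 4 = -141.75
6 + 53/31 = 239/31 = 7.71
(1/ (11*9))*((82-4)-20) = 58/ 99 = 0.59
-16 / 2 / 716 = -2 / 179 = -0.01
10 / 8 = 5 / 4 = 1.25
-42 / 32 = -1.31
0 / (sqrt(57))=0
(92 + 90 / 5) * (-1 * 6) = -660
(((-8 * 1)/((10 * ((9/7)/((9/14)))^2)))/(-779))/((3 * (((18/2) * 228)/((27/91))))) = 1/80813460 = 0.00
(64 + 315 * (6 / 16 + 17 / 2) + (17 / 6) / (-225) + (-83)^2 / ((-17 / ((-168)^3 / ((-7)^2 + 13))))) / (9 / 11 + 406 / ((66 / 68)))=970243071320479 / 13120086600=73950.97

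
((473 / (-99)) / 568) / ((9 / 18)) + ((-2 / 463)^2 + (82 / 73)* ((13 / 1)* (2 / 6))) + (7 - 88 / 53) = 21602932547533 / 2119930197516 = 10.19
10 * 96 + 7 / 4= 3847 / 4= 961.75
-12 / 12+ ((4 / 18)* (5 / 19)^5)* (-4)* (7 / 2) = -22372391 / 22284891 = -1.00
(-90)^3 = -729000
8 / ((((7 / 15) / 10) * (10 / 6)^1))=720 / 7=102.86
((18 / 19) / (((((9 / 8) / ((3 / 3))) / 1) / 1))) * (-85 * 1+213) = 2048 / 19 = 107.79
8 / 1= 8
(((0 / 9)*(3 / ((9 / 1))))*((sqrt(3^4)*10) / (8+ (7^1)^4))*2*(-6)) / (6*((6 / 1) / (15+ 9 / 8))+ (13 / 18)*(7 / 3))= 0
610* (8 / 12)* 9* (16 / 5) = 11712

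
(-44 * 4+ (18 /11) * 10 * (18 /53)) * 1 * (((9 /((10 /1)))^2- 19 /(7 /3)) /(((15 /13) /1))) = 552560606 /510125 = 1083.19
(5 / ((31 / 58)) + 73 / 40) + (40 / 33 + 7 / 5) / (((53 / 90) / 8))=33735249 / 722920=46.67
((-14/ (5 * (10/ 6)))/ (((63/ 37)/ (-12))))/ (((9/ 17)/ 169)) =850408/ 225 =3779.59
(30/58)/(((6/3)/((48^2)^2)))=39813120/29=1372866.21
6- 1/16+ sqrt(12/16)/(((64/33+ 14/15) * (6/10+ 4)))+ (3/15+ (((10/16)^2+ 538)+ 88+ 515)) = 275 * sqrt(3)/7268+ 367209/320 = 1147.59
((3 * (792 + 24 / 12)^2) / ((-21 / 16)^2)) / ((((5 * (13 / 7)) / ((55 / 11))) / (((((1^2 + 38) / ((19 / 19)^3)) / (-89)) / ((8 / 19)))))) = -383305088 / 623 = -615256.96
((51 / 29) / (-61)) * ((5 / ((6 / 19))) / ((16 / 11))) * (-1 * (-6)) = -53295 / 28304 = -1.88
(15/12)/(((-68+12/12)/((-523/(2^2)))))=2615/1072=2.44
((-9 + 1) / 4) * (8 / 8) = -2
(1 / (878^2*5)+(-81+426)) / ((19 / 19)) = 1329774901 / 3854420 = 345.00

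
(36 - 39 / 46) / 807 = 539 / 12374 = 0.04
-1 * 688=-688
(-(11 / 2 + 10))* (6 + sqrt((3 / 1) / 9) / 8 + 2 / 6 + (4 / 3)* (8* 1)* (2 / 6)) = -2759 / 18 -31* sqrt(3) / 48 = -154.40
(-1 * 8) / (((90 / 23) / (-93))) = 2852 / 15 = 190.13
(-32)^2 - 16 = 1008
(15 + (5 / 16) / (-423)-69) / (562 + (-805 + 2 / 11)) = 4020247 / 18077328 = 0.22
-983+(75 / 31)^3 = -28862678 / 29791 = -968.84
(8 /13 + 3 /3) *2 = 42 /13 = 3.23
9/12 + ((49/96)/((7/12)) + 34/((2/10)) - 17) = 1237/8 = 154.62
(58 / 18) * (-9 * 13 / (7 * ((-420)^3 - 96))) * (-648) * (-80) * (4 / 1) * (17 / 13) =0.20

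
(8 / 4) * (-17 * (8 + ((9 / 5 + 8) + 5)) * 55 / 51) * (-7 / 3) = 5852 / 3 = 1950.67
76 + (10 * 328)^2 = 10758476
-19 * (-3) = 57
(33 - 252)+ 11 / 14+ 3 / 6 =-1524 / 7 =-217.71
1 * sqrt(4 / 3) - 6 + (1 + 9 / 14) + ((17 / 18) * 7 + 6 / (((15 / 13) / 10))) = 2 * sqrt(3) / 3 + 3418 / 63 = 55.41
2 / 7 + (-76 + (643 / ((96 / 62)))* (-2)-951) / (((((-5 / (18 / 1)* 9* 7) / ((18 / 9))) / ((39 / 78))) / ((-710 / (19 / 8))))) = -12660890 / 399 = -31731.55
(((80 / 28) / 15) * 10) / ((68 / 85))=50 / 21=2.38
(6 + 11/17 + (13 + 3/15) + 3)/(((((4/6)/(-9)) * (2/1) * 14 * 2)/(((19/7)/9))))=-55347/33320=-1.66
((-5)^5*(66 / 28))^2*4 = 10634765625 / 49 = 217036033.16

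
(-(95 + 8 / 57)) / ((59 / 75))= -135575 / 1121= -120.94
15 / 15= 1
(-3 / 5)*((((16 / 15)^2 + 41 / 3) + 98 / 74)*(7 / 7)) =-134272 / 13875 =-9.68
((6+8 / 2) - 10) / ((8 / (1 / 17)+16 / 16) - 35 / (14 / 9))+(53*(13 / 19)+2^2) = 765 / 19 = 40.26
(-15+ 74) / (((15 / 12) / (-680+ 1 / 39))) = -6258484 / 195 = -32094.79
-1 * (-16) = 16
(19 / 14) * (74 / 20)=703 / 140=5.02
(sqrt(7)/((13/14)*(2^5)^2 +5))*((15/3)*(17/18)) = 595*sqrt(7)/120438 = 0.01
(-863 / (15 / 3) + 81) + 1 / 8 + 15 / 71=-259189 / 2840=-91.26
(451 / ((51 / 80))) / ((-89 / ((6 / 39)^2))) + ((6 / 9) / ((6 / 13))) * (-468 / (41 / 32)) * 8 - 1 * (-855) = -105865242211 / 31450731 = -3366.07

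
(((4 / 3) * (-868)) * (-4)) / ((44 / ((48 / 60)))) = 84.17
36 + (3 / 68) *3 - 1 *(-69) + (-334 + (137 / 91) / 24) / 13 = 38345179 / 482664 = 79.44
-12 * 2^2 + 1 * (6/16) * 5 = -369/8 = -46.12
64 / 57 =1.12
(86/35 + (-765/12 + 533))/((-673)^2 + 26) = 22013/21137900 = 0.00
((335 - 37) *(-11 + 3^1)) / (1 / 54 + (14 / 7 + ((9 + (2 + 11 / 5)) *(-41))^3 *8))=16092000 / 8559869090887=0.00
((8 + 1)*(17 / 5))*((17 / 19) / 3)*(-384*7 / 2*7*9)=-73410624 / 95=-772743.41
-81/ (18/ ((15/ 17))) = -135/ 34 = -3.97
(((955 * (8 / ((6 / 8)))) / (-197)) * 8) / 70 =-24448 / 4137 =-5.91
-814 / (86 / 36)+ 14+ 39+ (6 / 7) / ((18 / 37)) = -258242 / 903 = -285.98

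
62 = 62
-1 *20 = -20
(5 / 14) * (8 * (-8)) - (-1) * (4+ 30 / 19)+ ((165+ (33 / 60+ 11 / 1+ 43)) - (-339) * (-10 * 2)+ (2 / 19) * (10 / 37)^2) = -23953032333 / 3641540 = -6577.72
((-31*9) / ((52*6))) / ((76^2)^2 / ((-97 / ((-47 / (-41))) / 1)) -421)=369861 / 163248445256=0.00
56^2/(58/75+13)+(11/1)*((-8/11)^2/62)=80236256/352253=227.78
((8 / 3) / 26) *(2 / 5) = 8 / 195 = 0.04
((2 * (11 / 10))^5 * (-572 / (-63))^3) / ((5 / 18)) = 60281147079296 / 434109375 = 138861.66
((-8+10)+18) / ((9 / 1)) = 20 / 9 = 2.22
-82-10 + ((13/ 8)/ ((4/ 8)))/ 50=-91.94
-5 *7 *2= -70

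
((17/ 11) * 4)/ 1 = 68/ 11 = 6.18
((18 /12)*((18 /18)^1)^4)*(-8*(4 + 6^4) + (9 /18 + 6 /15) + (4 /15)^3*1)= -70193797 /4500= -15598.62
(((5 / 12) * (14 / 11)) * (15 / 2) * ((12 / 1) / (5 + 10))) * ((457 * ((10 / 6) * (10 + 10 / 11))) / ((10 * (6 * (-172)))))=-79975 / 31218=-2.56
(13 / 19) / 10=0.07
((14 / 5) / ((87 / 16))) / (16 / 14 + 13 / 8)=12544 / 67425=0.19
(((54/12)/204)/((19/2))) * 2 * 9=27/646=0.04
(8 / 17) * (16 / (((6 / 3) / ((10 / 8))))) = 80 / 17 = 4.71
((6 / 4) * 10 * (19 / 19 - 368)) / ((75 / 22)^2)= -177628 / 375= -473.67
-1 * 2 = -2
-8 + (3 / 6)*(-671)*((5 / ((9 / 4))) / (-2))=364.78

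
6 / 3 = 2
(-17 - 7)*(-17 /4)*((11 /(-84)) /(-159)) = 187 /2226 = 0.08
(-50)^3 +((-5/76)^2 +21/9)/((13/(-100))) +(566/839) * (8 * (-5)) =-5908265128565/47249124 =-125044.97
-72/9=-8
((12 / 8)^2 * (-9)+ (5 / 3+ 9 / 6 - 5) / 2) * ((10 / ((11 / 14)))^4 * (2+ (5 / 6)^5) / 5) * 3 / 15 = -569512157900 / 10673289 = -53358.64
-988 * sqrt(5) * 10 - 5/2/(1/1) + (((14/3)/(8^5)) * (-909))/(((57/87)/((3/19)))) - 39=-9880 * sqrt(5) - 245641423/5914624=-22133.88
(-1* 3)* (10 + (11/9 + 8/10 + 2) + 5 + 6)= -1126/15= -75.07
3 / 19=0.16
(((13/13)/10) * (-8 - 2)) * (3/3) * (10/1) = -10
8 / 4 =2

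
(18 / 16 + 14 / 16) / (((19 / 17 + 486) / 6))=204 / 8281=0.02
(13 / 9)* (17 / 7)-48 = -2803 / 63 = -44.49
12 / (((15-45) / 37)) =-74 / 5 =-14.80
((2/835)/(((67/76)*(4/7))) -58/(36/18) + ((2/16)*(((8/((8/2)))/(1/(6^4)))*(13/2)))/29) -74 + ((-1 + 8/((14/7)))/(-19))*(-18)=-848706919/30825695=-27.53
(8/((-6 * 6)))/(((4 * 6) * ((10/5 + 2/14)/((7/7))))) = -7/1620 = -0.00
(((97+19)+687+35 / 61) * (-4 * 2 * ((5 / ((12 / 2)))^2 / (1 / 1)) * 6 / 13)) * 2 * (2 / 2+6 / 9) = -49018000 / 7137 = -6868.15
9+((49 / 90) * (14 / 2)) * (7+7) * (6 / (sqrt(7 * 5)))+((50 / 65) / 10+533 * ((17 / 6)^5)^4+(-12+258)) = 686 * sqrt(35) / 75+28161059428784851394969521745 / 47530059720818688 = 592489460286.16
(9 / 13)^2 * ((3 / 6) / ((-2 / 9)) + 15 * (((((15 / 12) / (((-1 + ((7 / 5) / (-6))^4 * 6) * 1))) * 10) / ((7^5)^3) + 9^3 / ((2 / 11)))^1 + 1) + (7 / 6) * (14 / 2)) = 12271237200788405669862579 / 425556810252085935332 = 28835.72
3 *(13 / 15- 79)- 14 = -1242 / 5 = -248.40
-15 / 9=-1.67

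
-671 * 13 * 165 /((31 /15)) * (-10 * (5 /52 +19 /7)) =274019625 /14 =19572830.36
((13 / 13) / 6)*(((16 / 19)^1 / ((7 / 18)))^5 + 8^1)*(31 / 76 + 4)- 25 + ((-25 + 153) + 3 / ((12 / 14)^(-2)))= 346465200219410 / 2372100365901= 146.06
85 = 85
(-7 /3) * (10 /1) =-70 /3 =-23.33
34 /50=17 /25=0.68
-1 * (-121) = 121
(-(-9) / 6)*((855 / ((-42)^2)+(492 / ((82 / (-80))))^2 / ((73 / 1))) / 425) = 27099201 / 2432360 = 11.14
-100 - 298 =-398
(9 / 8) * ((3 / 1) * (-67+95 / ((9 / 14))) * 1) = 2181 / 8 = 272.62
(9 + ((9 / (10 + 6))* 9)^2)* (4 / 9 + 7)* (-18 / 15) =-39597 / 128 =-309.35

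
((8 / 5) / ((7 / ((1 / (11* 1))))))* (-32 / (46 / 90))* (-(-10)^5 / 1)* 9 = -2073600000 / 1771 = -1170863.92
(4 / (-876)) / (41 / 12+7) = -4 / 9125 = -0.00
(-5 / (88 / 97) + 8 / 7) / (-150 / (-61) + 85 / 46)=-3775473 / 3722180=-1.01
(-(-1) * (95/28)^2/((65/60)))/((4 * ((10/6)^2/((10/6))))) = 16245/10192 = 1.59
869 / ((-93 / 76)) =-66044 / 93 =-710.15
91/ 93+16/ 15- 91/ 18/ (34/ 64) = -177179/ 23715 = -7.47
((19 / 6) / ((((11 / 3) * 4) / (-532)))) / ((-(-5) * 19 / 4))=-4.84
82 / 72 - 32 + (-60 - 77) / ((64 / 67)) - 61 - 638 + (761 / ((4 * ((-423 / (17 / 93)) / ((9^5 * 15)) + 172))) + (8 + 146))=-39679364480401 / 55250129088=-718.18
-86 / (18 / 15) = -71.67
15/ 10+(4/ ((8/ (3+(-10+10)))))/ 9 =5/ 3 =1.67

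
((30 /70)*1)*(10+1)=33 /7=4.71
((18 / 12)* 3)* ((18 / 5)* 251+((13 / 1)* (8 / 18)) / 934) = 9494642 / 2335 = 4066.23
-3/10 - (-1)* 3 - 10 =-73/10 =-7.30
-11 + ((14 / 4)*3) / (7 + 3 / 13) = -1795 / 188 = -9.55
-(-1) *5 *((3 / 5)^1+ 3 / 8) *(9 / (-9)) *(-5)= 195 / 8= 24.38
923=923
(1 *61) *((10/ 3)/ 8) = 305/ 12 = 25.42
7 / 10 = 0.70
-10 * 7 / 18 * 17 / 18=-595 / 162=-3.67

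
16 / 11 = 1.45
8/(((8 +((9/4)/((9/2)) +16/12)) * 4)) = 12/59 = 0.20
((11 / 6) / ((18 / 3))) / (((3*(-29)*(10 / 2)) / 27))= -11 / 580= -0.02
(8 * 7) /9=56 /9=6.22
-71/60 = -1.18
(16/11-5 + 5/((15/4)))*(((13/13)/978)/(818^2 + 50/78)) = -949/280739272638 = -0.00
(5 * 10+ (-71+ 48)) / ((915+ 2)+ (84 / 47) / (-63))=3807 / 129293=0.03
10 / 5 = 2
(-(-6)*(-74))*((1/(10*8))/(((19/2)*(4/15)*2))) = -333/304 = -1.10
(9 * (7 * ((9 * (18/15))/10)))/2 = 1701/50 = 34.02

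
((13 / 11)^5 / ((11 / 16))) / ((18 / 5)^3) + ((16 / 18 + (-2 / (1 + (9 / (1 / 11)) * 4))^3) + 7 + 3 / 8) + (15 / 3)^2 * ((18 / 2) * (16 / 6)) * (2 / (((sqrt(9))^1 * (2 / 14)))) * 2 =3625593861426013426919 / 646465193000560296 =5608.34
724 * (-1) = -724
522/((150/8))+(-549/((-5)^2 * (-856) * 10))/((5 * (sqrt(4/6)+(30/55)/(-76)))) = 27.84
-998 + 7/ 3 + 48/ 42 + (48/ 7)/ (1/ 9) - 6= -19715/ 21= -938.81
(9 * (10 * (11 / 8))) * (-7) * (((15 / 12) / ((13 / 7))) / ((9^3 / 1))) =-13475 / 16848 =-0.80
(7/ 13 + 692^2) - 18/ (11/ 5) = 478856.36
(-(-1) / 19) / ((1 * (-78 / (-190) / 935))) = 119.87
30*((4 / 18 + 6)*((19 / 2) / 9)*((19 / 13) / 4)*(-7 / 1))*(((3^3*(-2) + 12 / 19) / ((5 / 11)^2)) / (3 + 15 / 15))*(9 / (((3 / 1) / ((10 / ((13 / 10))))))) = 2253020 / 3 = 751006.67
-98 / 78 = -49 / 39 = -1.26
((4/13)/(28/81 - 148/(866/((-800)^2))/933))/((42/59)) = -214518159/58010199338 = -0.00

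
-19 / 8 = -2.38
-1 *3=-3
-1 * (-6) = 6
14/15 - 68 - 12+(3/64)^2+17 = -3813241/61440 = -62.06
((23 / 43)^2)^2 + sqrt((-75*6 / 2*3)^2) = 2307970516 / 3418801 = 675.08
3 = 3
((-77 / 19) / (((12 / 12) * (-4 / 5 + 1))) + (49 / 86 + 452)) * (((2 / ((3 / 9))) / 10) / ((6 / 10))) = 432.31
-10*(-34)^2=-11560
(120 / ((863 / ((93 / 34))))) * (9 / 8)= 12555 / 29342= 0.43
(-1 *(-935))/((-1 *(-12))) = 935/12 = 77.92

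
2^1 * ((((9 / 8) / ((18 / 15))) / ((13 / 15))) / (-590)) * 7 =-315 / 12272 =-0.03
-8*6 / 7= -48 / 7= -6.86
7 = 7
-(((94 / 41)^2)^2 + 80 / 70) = -569130360 / 19780327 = -28.77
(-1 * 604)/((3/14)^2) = -118384/9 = -13153.78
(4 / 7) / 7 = 4 / 49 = 0.08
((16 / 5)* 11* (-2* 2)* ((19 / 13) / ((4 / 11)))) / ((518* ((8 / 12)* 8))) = -6897 / 33670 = -0.20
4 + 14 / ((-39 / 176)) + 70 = 422 / 39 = 10.82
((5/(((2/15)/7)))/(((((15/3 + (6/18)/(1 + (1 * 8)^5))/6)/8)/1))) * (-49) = -7586842725/61442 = -123479.75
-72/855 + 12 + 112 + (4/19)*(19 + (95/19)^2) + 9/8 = 102071/760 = 134.30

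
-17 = -17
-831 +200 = -631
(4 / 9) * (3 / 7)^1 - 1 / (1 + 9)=19 / 210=0.09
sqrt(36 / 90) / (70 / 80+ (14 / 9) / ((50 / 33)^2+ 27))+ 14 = 255224 * sqrt(10) / 1184365+ 14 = 14.68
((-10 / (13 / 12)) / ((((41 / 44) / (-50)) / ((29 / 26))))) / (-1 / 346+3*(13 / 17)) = 22516296000 / 93382133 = 241.12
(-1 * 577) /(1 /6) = -3462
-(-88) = 88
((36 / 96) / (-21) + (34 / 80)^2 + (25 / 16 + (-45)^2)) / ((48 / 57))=431287137 / 179200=2406.74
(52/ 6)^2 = 75.11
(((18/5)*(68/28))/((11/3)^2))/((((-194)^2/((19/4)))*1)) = 26163/318776920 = 0.00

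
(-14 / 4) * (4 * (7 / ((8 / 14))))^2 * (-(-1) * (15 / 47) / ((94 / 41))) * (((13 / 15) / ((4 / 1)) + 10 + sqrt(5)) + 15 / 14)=-466708781 / 35344 - 10336305 * sqrt(5) / 8836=-15820.49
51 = 51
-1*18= -18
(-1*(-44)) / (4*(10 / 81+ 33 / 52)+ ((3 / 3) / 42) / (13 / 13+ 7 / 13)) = 12972960 / 898603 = 14.44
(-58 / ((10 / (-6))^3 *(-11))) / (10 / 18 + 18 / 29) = -408726 / 422125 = -0.97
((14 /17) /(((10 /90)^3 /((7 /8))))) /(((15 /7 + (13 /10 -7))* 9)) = -46305 /2822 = -16.41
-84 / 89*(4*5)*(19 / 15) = -2128 / 89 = -23.91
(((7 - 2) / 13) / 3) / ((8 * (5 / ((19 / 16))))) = 19 / 4992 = 0.00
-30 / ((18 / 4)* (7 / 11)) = -220 / 21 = -10.48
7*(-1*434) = -3038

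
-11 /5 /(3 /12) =-44 /5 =-8.80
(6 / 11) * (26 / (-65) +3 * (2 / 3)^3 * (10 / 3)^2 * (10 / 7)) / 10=38866 / 51975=0.75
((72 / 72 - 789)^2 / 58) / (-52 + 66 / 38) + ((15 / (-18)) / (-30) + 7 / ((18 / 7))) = -23291227 / 110780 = -210.25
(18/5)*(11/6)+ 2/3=109/15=7.27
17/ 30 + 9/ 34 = 212/ 255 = 0.83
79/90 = 0.88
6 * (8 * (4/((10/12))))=1152/5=230.40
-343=-343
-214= -214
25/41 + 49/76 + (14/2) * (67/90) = 906607/140220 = 6.47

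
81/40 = 2.02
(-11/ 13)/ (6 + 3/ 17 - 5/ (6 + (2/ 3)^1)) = -748/ 4797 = -0.16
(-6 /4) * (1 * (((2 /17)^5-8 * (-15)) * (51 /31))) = -766722924 /2589151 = -296.13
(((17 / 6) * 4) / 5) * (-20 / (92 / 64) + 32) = 14144 / 345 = 41.00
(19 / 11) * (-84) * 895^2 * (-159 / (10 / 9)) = 182944177290 / 11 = 16631288844.55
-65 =-65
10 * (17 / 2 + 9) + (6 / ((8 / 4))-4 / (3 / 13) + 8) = 506 / 3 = 168.67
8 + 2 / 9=74 / 9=8.22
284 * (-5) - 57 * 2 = -1534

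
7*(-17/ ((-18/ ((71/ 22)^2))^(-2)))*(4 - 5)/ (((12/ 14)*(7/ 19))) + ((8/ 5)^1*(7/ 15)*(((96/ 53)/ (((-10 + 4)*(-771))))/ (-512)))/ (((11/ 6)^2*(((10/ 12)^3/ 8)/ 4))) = 147309049326771926496/ 130881354171940625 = 1125.52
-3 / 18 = -1 / 6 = -0.17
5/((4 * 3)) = 0.42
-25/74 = -0.34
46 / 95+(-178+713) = 50871 / 95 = 535.48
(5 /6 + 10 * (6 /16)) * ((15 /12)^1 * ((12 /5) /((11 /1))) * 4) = 5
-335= -335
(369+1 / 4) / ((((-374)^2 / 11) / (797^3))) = 747748343321 / 50864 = 14700934.71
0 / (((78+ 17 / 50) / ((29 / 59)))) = 0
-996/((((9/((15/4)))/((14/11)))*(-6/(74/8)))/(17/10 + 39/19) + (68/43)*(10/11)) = -21749525259/24275686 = -895.94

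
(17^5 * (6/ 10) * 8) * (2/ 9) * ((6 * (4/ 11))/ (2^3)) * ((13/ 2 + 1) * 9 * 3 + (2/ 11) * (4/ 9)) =455615073016/ 5445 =83675862.81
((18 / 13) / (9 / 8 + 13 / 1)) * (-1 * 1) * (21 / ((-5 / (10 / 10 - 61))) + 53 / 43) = -1568016 / 63167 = -24.82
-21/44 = -0.48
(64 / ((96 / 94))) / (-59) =-188 / 177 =-1.06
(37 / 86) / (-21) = -37 / 1806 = -0.02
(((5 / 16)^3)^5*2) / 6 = 30517578125 / 3458764513820540928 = 0.00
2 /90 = 1 /45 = 0.02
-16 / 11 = -1.45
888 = 888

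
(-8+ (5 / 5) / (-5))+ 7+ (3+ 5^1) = 34 / 5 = 6.80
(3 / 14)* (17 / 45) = 17 / 210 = 0.08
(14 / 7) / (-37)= -0.05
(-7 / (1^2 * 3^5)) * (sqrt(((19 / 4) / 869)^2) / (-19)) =7 / 844668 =0.00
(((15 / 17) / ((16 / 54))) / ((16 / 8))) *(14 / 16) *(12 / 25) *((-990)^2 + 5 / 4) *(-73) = -97361690013 / 2176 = -44743423.72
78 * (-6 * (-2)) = 936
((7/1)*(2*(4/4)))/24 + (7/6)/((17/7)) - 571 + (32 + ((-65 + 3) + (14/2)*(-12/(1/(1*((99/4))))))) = -546503/204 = -2678.94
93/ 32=2.91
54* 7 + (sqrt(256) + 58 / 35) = 13848 / 35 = 395.66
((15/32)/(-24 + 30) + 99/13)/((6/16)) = 6401/312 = 20.52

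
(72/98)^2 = 1296/2401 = 0.54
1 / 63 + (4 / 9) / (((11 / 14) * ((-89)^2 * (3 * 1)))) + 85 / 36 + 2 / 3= 200489999 / 65871036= 3.04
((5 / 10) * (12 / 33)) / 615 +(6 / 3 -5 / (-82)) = 27889 / 13530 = 2.06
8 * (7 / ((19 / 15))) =840 / 19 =44.21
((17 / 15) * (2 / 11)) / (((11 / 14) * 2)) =238 / 1815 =0.13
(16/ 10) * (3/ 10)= 12/ 25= 0.48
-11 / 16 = -0.69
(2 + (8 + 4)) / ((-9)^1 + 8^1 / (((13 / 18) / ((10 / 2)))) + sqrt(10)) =109746 / 361919-2366 * sqrt(10) / 361919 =0.28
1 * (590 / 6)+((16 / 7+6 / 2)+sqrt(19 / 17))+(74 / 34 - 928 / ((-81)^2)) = sqrt(323) / 17+82490371 / 780759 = 106.71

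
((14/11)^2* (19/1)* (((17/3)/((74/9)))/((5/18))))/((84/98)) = 1994202/22385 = 89.09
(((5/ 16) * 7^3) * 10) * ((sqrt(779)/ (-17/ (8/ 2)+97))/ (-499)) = -1225 * sqrt(779)/ 52894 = -0.65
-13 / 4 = -3.25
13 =13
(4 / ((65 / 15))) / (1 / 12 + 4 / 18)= 432 / 143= 3.02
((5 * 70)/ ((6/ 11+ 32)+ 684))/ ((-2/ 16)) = -2200/ 563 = -3.91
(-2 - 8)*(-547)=5470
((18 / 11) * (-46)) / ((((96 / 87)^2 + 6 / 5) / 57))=-4314330 / 2431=-1774.71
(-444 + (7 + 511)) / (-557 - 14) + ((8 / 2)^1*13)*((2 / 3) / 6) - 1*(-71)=393895 / 5139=76.65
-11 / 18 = -0.61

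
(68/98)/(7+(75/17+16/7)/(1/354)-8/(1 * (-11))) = 6358/21795431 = 0.00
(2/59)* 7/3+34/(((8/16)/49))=589778/177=3332.08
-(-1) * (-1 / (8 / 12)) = -3 / 2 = -1.50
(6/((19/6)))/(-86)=-18/817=-0.02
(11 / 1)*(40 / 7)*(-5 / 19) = -2200 / 133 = -16.54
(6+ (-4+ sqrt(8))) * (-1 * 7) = -14 * sqrt(2) - 14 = -33.80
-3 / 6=-0.50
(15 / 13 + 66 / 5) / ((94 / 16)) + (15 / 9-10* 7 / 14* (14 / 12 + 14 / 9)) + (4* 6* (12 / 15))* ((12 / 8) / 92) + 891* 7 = 7876749539 / 1264770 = 6227.81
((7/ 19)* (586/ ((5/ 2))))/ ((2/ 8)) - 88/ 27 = 877672/ 2565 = 342.17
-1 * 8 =-8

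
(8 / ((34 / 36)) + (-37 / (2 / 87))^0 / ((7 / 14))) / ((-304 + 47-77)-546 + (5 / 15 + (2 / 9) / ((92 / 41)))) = -0.01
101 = 101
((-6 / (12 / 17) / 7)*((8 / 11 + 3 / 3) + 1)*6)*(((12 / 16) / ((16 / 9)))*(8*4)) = -20655 / 77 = -268.25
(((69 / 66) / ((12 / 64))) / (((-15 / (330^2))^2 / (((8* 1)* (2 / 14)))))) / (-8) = -293884800 / 7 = -41983542.86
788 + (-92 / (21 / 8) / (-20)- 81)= 74419 / 105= 708.75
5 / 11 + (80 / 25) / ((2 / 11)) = 993 / 55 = 18.05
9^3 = 729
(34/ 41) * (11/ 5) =374/ 205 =1.82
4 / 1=4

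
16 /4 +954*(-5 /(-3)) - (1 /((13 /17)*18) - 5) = 374149 /234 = 1598.93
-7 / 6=-1.17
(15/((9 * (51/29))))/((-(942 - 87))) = -29/26163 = -0.00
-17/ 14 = -1.21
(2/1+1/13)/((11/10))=270/143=1.89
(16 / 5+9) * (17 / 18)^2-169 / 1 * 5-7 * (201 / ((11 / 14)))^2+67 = -89947249091 / 196020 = -458867.71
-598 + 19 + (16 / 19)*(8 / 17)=-186889 / 323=-578.60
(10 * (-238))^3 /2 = -6740636000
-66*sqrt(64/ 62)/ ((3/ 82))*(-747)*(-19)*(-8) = 819333504*sqrt(62)/ 31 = 208110918.13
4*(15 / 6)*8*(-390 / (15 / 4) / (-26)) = 320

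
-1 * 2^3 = -8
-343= -343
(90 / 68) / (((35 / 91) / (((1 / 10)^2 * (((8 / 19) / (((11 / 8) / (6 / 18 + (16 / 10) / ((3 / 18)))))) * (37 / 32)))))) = 215007 / 1776500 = 0.12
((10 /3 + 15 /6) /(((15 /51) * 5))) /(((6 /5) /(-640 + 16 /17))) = -19012 /9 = -2112.44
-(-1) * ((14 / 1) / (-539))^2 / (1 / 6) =24 / 5929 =0.00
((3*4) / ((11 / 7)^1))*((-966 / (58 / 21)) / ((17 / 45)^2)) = -1725324300 / 92191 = -18714.67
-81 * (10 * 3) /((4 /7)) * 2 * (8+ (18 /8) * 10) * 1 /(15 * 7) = -4941 /2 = -2470.50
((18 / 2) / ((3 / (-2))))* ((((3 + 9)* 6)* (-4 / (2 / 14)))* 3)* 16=580608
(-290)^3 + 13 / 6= -146333987 / 6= -24388997.83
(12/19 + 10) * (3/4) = 303/38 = 7.97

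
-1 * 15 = -15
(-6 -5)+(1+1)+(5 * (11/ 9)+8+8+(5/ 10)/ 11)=2605/ 198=13.16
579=579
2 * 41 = 82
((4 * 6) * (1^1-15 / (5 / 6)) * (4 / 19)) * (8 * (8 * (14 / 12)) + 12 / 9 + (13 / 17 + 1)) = -126912 / 19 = -6679.58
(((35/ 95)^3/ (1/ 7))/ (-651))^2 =117649/ 406899824769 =0.00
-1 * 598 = -598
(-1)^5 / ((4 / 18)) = -4.50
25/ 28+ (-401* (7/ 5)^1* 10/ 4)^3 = -154819363551/ 56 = -2764631491.98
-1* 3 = -3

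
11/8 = 1.38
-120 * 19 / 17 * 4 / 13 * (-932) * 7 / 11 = 59498880 / 2431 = 24475.06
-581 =-581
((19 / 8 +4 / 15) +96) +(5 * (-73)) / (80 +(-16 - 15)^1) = 536213 / 5880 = 91.19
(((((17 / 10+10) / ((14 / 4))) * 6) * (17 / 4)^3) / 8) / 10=1724463 / 89600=19.25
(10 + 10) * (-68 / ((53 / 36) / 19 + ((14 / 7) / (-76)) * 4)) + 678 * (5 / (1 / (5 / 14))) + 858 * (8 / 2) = 375219 / 7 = 53602.71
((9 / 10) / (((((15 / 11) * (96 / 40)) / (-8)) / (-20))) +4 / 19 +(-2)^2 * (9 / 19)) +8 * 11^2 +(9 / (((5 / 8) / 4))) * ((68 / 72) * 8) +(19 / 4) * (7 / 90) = 1983155 / 1368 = 1449.67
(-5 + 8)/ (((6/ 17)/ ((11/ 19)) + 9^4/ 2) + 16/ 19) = 21318/ 23321549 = 0.00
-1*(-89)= 89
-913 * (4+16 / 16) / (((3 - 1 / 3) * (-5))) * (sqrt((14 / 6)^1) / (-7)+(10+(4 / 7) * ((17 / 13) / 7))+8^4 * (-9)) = -12617926.41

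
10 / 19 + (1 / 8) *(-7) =-0.35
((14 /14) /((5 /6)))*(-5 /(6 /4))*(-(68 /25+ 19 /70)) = 2094 /175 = 11.97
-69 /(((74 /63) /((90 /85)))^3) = -12577614147 /248858189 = -50.54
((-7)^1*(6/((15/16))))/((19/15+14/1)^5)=-34020000/629763392149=-0.00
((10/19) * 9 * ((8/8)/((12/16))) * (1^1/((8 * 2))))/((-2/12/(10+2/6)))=-465/19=-24.47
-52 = -52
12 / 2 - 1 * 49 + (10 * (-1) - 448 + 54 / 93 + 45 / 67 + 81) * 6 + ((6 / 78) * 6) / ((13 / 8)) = -806347855 / 351013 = -2297.20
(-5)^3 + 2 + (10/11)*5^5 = 29897/11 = 2717.91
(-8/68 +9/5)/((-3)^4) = 143/6885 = 0.02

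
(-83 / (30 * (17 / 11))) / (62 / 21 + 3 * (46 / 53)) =-338723 / 1051280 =-0.32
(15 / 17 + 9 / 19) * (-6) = -2628 / 323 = -8.14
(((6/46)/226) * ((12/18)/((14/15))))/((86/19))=0.00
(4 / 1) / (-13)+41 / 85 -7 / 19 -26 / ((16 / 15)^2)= -61931079 / 2687360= -23.05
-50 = -50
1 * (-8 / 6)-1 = -7 / 3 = -2.33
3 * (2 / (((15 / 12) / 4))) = 96 / 5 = 19.20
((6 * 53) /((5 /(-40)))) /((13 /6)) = -15264 /13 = -1174.15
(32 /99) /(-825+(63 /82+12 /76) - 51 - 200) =-49856 /165821535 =-0.00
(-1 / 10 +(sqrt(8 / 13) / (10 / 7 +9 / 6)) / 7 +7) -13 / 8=4*sqrt(26) / 533 +211 / 40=5.31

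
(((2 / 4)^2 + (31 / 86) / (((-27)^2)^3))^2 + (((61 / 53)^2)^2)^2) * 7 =6079749989810907742714300672040546455 / 276457910041104196394997562718338704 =21.99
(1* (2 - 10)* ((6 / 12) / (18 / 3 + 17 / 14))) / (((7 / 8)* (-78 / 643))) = 20576 / 3939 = 5.22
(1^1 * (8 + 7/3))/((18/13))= 403/54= 7.46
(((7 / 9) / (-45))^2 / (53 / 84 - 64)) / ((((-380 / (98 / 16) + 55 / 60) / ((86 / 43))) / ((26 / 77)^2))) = 7419776 / 421890289952175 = 0.00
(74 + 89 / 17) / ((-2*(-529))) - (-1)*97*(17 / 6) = 7416749 / 26979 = 274.91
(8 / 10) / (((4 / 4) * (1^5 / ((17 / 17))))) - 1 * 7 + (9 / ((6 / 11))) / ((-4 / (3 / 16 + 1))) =-7103 / 640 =-11.10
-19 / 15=-1.27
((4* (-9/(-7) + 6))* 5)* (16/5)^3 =835584/175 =4774.77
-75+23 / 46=-149 / 2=-74.50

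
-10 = -10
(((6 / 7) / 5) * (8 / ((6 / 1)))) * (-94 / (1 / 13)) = -9776 / 35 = -279.31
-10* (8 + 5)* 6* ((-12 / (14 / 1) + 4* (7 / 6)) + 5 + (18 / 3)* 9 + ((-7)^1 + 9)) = -353860 / 7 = -50551.43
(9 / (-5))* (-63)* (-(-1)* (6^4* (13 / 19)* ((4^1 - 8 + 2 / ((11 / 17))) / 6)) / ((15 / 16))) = -16982784 / 1045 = -16251.47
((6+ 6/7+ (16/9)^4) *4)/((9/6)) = 6189440/137781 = 44.92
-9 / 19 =-0.47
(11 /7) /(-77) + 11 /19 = 520 /931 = 0.56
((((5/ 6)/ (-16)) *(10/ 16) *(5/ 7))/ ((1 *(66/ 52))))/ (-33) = 1625/ 2927232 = 0.00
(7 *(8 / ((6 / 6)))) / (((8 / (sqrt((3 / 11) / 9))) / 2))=14 *sqrt(33) / 33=2.44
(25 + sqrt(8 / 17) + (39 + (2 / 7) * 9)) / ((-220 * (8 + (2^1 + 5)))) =-233 / 11550 - sqrt(34) / 28050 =-0.02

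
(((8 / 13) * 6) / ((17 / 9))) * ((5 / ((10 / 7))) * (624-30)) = 898128 / 221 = 4063.93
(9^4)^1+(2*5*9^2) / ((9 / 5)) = 7011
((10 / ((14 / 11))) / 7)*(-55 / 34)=-1.82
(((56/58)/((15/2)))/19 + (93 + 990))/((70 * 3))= 8951051/1735650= 5.16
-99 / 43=-2.30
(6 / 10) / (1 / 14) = 42 / 5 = 8.40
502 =502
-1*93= -93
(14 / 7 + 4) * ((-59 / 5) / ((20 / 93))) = -16461 / 50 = -329.22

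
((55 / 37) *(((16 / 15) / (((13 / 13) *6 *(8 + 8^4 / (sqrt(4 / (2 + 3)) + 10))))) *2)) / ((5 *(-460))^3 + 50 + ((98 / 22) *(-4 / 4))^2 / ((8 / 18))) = -0.00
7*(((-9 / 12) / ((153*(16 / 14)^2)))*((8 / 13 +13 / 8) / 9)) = -0.01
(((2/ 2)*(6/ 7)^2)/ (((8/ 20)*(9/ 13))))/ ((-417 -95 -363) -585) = -13/ 7154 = -0.00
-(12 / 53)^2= -144 / 2809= -0.05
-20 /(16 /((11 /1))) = -55 /4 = -13.75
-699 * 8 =-5592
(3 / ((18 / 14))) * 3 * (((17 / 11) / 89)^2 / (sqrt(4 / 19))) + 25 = 2023 * sqrt(19) / 1916882 + 25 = 25.00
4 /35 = 0.11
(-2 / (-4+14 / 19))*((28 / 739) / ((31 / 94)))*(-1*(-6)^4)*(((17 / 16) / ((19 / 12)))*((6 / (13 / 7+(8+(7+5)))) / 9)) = -1326528 / 710179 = -1.87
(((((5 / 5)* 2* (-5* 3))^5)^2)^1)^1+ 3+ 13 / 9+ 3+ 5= 5314410000000112 / 9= 590490000000012.44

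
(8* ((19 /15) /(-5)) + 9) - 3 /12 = 2017 /300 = 6.72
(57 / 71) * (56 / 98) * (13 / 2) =1482 / 497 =2.98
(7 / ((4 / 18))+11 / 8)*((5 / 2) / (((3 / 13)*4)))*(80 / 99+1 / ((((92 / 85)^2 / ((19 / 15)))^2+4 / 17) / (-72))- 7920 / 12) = -126126941336929975 / 1953340402464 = -64569.87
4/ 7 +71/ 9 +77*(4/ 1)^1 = 19937/ 63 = 316.46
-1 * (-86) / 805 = 86 / 805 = 0.11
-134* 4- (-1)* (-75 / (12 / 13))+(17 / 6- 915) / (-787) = -5818363 / 9444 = -616.09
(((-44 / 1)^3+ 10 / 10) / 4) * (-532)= 11329339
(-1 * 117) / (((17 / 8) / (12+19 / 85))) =-972504 / 1445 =-673.01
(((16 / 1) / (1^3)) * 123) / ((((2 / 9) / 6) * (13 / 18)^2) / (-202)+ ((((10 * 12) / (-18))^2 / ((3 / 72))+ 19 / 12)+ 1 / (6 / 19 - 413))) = 27268213880448 / 14801423168029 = 1.84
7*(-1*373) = -2611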